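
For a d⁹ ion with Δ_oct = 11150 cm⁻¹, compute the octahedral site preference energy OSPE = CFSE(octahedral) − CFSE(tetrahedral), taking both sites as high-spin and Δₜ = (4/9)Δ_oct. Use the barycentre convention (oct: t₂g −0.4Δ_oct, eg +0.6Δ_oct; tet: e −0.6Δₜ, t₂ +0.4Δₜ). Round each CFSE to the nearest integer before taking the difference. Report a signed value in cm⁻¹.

Octahedral (high-spin): t₂g⁶ eg³, CFSE = 6(−0.4) + 3(+0.6) = -0.6Δ_oct = -0.6 × 11150 = -6690 cm⁻¹.
In a tetrahedral site the filling is e⁴ t₂⁵: CFSE(tet) = -0.4Δₜ = -0.4 × (4/9)(11150) = -1982 cm⁻¹.
OSPE = -6690 − (-1982) = -4708 cm⁻¹.

-4708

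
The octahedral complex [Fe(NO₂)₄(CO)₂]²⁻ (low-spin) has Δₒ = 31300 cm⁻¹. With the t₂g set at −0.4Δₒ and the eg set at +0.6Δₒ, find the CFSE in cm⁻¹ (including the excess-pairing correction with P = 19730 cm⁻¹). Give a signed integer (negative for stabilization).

-35660

Ligand charges: 4×(-1) from NO₂⁻ and 2×(+0) from CO sum to -4; with overall charge -2, Fe is +2.
Group 8 minus oxidation state +2 gives a d⁶ configuration for Fe²⁺.
The d⁶ electrons fill as t₂g⁶ eg⁰.
CFSE(orbital) = 6×(-0.4Δₒ) + 0×(0.6Δₒ) = -2.4Δₒ; with Δₒ = 31300 cm⁻¹ that is -75120 cm⁻¹.
Relative to high-spin t₂g⁴ eg² (1 paired), the low-spin configuration has 2 additional pairs, contributing +2 × 19730 = +39460 cm⁻¹.
Net CFSE = -75120 + 39460 = -35660 cm⁻¹.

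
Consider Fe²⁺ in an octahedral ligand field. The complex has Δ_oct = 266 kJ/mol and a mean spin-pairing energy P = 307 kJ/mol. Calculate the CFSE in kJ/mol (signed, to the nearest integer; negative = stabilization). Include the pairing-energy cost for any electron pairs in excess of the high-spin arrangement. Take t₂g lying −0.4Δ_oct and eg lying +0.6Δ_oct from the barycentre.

Fe is in group 8, so Fe²⁺ is d⁶ (8 − 2 = 6).
Since Δ_oct = 266 kJ/mol < P = 307 kJ/mol, the complex adopts the high-spin configuration.
That gives t₂g⁴ eg².
Orbital CFSE = -0.4Δ_oct = -0.4 × 266 = -106 kJ/mol.
High-spin has no excess pairs, so no pairing correction applies.

-106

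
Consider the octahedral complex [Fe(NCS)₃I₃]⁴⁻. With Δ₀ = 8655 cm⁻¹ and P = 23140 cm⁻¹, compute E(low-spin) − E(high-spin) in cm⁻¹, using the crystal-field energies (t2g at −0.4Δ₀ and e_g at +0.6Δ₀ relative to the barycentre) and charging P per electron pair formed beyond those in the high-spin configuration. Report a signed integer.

28970

Ligand charges: 3×(-1) from NCS⁻ and 3×(-1) from I⁻ sum to -6; with overall charge -4, Fe is +2.
Fe is in group 8, so Fe²⁺ is d⁶ (8 − 2 = 6).
High-spin d⁶ fills as t2g^4 e_g^2 with CFSE 4(−0.4) + 2(+0.6) = -0.4Δ₀ = -3462 cm⁻¹.
Low-spin: t2g^6 e_g^0, orbital CFSE = -2.4Δ₀ = -20772 cm⁻¹; plus 2 excess pairs × P = +46280 cm⁻¹; total 25508 cm⁻¹.
The difference is 25508 − (-3462) = 28970 cm⁻¹, so high-spin lies lower.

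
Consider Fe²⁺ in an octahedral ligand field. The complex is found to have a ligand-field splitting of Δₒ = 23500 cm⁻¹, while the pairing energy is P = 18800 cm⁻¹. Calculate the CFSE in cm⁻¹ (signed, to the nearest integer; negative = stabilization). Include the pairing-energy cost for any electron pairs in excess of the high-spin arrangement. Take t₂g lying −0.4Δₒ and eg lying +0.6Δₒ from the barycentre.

Fe sits in group 8; removing 2 electrons leaves Fe²⁺ with 8 − 2 = 6 d electrons.
Since Δₒ = 23500 cm⁻¹ > P = 18800 cm⁻¹, the complex adopts the low-spin configuration.
Configuration: t₂g⁶ eg⁰.
Orbital CFSE = -2.4Δₒ = -2.4 × 23500 = -56400 cm⁻¹.
Excess pairs vs high-spin: 3 − 1 = 2; pairing cost = +37600 cm⁻¹.
Net CFSE = -56400 + 37600 = -18800 cm⁻¹.

-18800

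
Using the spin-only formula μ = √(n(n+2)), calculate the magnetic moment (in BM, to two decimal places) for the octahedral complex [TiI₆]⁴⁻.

Each I⁻ contributes -1; 6 × (-1) = -6. With overall charge -4, Ti is in the +2 oxidation state.
Ti sits in group 4; removing 2 electrons leaves Ti²⁺ with 4 − 2 = 2 d electrons.
Configuration: t₂g² eg⁰ → 2 unpaired electrons.
μ(spin-only) = √[2(2+2)] = √8 ≈ 2.83 BM.

2.83 BM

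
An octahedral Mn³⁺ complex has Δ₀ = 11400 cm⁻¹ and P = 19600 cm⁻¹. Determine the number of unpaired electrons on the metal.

4

Group 7 minus oxidation state +3 gives a d⁴ configuration for Mn³⁺.
Since Δ₀ = 11400 cm⁻¹ < P = 19600 cm⁻¹, the complex adopts the high-spin configuration.
That gives t₂g³ eg¹.
Unpaired electrons: 4.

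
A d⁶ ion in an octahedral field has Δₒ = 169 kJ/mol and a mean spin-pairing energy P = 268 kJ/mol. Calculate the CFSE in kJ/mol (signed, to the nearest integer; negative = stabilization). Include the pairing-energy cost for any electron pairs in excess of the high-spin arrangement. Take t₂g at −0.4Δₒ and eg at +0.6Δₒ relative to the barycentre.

-68

Here Δₒ < P (169 < 268), so the high-spin state is favoured.
That gives t₂g⁴ eg².
Orbital CFSE = -0.4Δₒ = -0.4 × 169 = -68 kJ/mol.
High-spin has no excess pairs, so no pairing correction applies.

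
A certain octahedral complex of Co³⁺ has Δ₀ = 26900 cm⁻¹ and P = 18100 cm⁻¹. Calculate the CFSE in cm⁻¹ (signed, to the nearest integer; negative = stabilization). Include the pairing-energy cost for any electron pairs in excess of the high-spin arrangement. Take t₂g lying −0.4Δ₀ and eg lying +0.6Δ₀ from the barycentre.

Co sits in group 9; removing 3 electrons leaves Co³⁺ with 9 − 3 = 6 d electrons.
Here Δ₀ > P (26900 > 18100), so the low-spin state is favoured.
Filling d⁶ accordingly: t₂g⁶ eg⁰.
Orbital CFSE = -2.4Δ₀ = -2.4 × 26900 = -64560 cm⁻¹.
Excess pairs vs high-spin: 3 − 1 = 2; pairing cost = +36200 cm⁻¹.
Net CFSE = -64560 + 36200 = -28360 cm⁻¹.

-28360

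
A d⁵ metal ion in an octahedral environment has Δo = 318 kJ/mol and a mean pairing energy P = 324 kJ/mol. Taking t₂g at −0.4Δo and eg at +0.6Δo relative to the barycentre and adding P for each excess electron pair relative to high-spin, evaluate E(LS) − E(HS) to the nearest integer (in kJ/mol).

In the high-spin limit (t₂g³ eg²) the orbital term is 0.0Δo = 0 kJ/mol, with no excess pairing.
Low-spin t₂g⁵ eg⁰ gives -2.0Δo = -636 kJ/mol, but forming 2 extra pairs costs 2P = 648 kJ/mol, so E(LS) = -636 + 648 = 12 kJ/mol.
E(LS) − E(HS) = 12 − (0) = 12 kJ/mol.

12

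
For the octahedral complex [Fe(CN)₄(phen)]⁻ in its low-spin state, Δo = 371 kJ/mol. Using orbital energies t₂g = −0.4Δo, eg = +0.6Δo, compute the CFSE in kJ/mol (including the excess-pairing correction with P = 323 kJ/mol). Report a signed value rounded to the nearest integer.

-96

Ligand charges: 4×(-1) from CN⁻ and 1×(+0) from phen sum to -4; with overall charge -1, Fe is +3.
Fe sits in group 8; removing 3 electrons leaves Fe³⁺ with 8 − 3 = 5 d electrons.
The d⁵ electrons fill as t₂g⁵ eg⁰.
CFSE(orbital) = 5×(-0.4Δo) + 0×(0.6Δo) = -2.0Δo; with Δo = 371 kJ/mol that is -742 kJ/mol.
High-spin d⁵ would be t₂g³ eg² with 0 pairs; low-spin has 2, so 2 excess pairs cost +2P = +646 kJ/mol.
Combining: -742 + 646 = -96 kJ/mol.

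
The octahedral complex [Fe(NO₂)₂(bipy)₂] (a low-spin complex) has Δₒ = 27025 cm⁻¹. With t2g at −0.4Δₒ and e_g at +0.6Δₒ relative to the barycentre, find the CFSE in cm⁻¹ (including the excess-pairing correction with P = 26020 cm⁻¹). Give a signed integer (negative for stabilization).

-12820

Ligand charges: 2×(-1) from NO₂⁻ and 2×(+0) from bipy sum to -2; with overall charge +0, Fe is +2.
Group 8 minus oxidation state +2 gives a d⁶ configuration for Fe²⁺.
Electron filling gives t2g^6 e_g^0.
CFSE(orbital) = 6×(-0.4Δₒ) + 0×(0.6Δₒ) = -2.4Δₒ; with Δₒ = 27025 cm⁻¹ that is -64860 cm⁻¹.
Relative to high-spin t2g^4 e_g^2 (1 paired), the low-spin configuration has 2 additional pairs, contributing +2 × 26020 = +52040 cm⁻¹.
Net CFSE = -64860 + 52040 = -12820 cm⁻¹.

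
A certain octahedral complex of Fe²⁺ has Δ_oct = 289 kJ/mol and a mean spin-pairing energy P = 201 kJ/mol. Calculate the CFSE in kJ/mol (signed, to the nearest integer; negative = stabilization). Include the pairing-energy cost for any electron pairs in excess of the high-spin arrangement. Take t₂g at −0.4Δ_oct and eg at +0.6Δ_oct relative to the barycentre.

-292

Fe²⁺: group 8, so d-count = 8 − 2 = 6.
Δ_oct > P, so pairing is preferred: the ground state is low-spin.
Configuration: t₂g⁶ eg⁰.
Orbital CFSE = -2.4Δ_oct = -2.4 × 289 = -694 kJ/mol.
Excess pairs vs high-spin: 3 − 1 = 2; pairing cost = +402 kJ/mol.
Net CFSE = -694 + 402 = -292 kJ/mol.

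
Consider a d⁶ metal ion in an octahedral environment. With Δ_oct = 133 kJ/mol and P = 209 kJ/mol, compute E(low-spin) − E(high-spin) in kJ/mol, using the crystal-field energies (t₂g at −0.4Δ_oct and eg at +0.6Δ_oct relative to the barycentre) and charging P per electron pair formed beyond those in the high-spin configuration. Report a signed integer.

152

High-spin: t₂g⁴ eg², CFSE = -0.4Δ_oct = -53 kJ/mol.
Low-spin t₂g⁶ eg⁰ gives -2.4Δ_oct = -319 kJ/mol, but forming 2 extra pairs costs 2P = 418 kJ/mol, so E(LS) = -319 + 418 = 99 kJ/mol.
The difference is 99 − (-53) = 152 kJ/mol, so high-spin lies lower.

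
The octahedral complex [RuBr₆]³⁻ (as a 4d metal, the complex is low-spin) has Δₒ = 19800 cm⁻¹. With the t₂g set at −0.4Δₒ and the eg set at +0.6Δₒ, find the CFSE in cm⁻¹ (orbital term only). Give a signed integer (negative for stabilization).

Each Br⁻ contributes -1; 6 × (-1) = -6. With overall charge -3, Ru is in the +3 oxidation state.
Ru sits in group 8; removing 3 electrons leaves Ru³⁺ with 8 − 3 = 5 d electrons.
Configuration: t₂g⁵ eg⁰.
Orbital CFSE = 5(-0.4) + 0(0.6) = -2.0Δₒ = -2.0 × 19800 = -39600 cm⁻¹.

-39600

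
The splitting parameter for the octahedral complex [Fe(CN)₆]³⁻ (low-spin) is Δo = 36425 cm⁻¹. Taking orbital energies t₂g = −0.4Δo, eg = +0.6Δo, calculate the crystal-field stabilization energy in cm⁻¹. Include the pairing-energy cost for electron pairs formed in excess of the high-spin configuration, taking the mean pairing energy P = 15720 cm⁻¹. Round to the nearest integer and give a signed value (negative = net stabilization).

-41410

Each CN⁻ contributes -1; 6 × (-1) = -6. With overall charge -3, Fe is in the +3 oxidation state.
Fe is in group 8, so Fe³⁺ is d⁵ (8 − 3 = 5).
The d⁵ electrons fill as t₂g⁵ eg⁰.
CFSE(orbital) = 5×(-0.4Δo) + 0×(0.6Δo) = -2.0Δo; with Δo = 36425 cm⁻¹ that is -72850 cm⁻¹.
High-spin d⁵ would be t₂g³ eg² with 0 pairs; low-spin has 2, so 2 excess pairs cost +2P = +31440 cm⁻¹.
Overall CFSE = -72850 + 31440 = -41410 cm⁻¹.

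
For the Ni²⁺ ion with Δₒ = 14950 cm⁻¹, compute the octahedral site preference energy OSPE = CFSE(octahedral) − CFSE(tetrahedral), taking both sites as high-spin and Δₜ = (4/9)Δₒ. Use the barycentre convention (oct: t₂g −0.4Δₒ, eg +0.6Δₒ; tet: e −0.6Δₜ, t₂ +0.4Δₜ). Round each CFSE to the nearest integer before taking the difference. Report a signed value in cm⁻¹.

-12624

Ni sits in group 10; removing 2 electrons leaves Ni²⁺ with 10 − 2 = 8 d electrons.
Octahedral (high-spin): t₂g⁶ eg², CFSE = 6(−0.4) + 2(+0.6) = -1.2Δₒ = -1.2 × 14950 = -17940 cm⁻¹.
In a tetrahedral site the filling is e⁴ t₂⁴: CFSE(tet) = -0.8Δₜ = -0.8 × (4/9)(14950) = -5316 cm⁻¹.
OSPE = -17940 − (-5316) = -12624 cm⁻¹.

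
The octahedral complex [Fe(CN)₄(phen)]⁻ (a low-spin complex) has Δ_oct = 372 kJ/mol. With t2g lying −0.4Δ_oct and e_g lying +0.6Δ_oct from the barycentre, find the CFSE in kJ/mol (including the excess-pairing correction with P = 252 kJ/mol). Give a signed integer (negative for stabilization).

Ligand charges: 4×(-1) from CN⁻ and 1×(+0) from phen sum to -4; with overall charge -1, Fe is +3.
Fe³⁺: group 8, so d-count = 8 − 3 = 5.
Electron filling gives t2g^5 e_g^0.
Orbital CFSE = 5(-0.4) + 0(0.6) = -2.0Δ_oct = -2.0 × 372 = -744 kJ/mol.
High-spin d⁵ would be t2g^3 e_g^2 with 0 pairs; low-spin has 2, so 2 excess pairs cost +2P = +504 kJ/mol.
Net CFSE = -744 + 504 = -240 kJ/mol.

-240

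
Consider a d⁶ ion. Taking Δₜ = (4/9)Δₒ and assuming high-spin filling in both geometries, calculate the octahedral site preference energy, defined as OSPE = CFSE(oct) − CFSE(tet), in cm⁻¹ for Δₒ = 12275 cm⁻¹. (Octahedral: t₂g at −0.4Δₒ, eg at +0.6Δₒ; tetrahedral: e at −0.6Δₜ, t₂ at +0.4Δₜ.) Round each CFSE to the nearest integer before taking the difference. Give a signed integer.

In an octahedral site d⁶ (HS) is t₂g⁴ eg², giving CFSE(oct) = -0.4Δₒ = -4910 cm⁻¹.
In a tetrahedral site the filling is e³ t₂³: CFSE(tet) = -0.6Δₜ = -0.6 × (4/9)(12275) = -3273 cm⁻¹.
OSPE = CFSE(oct) − CFSE(tet) = -4910 − (-3273) = -1637 cm⁻¹.

-1637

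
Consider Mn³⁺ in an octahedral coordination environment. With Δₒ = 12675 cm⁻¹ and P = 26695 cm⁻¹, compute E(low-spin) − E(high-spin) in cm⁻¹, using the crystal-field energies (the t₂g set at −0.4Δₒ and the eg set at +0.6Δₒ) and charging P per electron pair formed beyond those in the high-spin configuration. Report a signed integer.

14020

Mn³⁺: group 7, so d-count = 7 − 3 = 4.
High-spin: t₂g³ eg¹, CFSE = -0.6Δₒ = -7605 cm⁻¹.
Low-spin: t₂g⁴ eg⁰, orbital CFSE = -1.6Δₒ = -20280 cm⁻¹; plus 1 excess pair × P = +26695 cm⁻¹; total 6415 cm⁻¹.
The difference is 6415 − (-7605) = 14020 cm⁻¹, so high-spin lies lower.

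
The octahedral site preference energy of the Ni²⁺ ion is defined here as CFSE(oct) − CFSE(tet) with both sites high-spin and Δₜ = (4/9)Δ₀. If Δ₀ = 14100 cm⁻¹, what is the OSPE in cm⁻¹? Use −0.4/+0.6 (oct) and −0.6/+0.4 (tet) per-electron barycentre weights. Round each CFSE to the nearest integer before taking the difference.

-11907

Ni is in group 10, so Ni²⁺ is d⁸ (10 − 2 = 8).
In an octahedral site d⁸ (HS) is t₂g⁶ eg², giving CFSE(oct) = -1.2Δ₀ = -16920 cm⁻¹.
Tetrahedral e⁴ t₂⁴ gives -0.8Δₜ = -0.8 × (4/9) × 14100 = -5013 cm⁻¹.
OSPE = -16920 − (-5013) = -11907 cm⁻¹.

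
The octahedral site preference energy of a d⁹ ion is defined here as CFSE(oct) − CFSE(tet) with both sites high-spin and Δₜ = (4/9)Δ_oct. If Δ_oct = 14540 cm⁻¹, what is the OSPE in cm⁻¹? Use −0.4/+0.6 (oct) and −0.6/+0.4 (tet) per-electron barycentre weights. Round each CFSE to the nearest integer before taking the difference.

Octahedral (high-spin): t₂g⁶ eg³, CFSE = 6(−0.4) + 3(+0.6) = -0.6Δ_oct = -0.6 × 14540 = -8724 cm⁻¹.
Tetrahedral: e⁴ t₂⁵, CFSE = 4(−0.6) + 5(+0.4) = -0.4Δₜ = -0.4 × (4/9) × 14540 = -2585 cm⁻¹.
OSPE = CFSE(oct) − CFSE(tet) = -8724 − (-2585) = -6139 cm⁻¹.

-6139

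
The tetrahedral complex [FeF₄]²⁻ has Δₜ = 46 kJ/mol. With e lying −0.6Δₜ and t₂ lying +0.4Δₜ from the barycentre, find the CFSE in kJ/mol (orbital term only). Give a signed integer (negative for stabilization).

-28

Each F⁻ contributes -1; 4 × (-1) = -4. With overall charge -2, Fe is in the +2 oxidation state.
Fe is in group 8, so Fe²⁺ is d⁶ (8 − 2 = 6).
With tetrahedral geometry the complex is necessarily high-spin.
Electron filling gives e³ t₂³.
Orbital CFSE = 3(-0.6) + 3(0.4) = -0.6Δₜ = -0.6 × 46 = -28 kJ/mol.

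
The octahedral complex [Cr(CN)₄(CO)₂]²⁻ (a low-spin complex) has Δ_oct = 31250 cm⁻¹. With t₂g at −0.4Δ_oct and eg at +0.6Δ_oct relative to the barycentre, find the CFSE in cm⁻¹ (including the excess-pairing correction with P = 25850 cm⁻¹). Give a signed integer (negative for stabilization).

-24150

Ligand charges: 4×(-1) from CN⁻ and 2×(+0) from CO sum to -4; with overall charge -2, Cr is +2.
Group 6 minus oxidation state +2 gives a d⁴ configuration for Cr²⁺.
Configuration: t₂g⁴ eg⁰.
Orbital CFSE = 4(-0.4) + 0(0.6) = -1.6Δ_oct = -1.6 × 31250 = -50000 cm⁻¹.
High-spin d⁴ would be t₂g³ eg¹ with 0 pairs; low-spin has 1, so 1 excess pair costs +1P = +25850 cm⁻¹.
Overall CFSE = -50000 + 25850 = -24150 cm⁻¹.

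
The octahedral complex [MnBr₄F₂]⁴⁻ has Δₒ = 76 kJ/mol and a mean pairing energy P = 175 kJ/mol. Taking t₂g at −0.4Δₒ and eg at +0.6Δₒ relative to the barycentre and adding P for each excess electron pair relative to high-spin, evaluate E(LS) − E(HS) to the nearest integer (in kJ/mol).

198

Ligand charges: 4×(-1) from Br⁻ and 2×(-1) from F⁻ sum to -6; with overall charge -4, Mn is +2.
Mn is in group 7, so Mn²⁺ is d⁵ (7 − 2 = 5).
High-spin d⁵ fills as t₂g³ eg² with CFSE 3(−0.4) + 2(+0.6) = 0.0Δₒ = 0 kJ/mol.
For low-spin the configuration is t₂g⁵ eg⁰: orbital energy -2.0 × 76 = -152 kJ/mol, and 2 additional pairs relative to high-spin add 350 kJ/mol, giving 198 kJ/mol.
Thus E(LS) − E(HS) = 198 kJ/mol.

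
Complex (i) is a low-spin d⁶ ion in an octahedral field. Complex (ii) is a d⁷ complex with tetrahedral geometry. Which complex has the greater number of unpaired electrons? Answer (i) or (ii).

(i): t₂g⁶ eg⁰ → 0 unpaired.
(ii): Tetrahedral splitting is small, so the complex is high-spin; e⁴ t₂³ → 3 unpaired.
So (ii) has more unpaired electrons.

(ii)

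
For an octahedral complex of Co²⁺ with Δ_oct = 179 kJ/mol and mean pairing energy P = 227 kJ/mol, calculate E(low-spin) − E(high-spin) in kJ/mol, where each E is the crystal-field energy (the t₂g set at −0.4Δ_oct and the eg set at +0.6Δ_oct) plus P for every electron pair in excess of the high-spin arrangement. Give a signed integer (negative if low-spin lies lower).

48

Co²⁺: group 9, so d-count = 9 − 2 = 7.
High-spin: t₂g⁵ eg², CFSE = -0.8Δ_oct = -143 kJ/mol.
Low-spin t₂g⁶ eg¹ gives -1.8Δ_oct = -322 kJ/mol, but forming 1 extra pair costs 1P = 227 kJ/mol, so E(LS) = -322 + 227 = -95 kJ/mol.
E(LS) − E(HS) = -95 − (-143) = 48 kJ/mol.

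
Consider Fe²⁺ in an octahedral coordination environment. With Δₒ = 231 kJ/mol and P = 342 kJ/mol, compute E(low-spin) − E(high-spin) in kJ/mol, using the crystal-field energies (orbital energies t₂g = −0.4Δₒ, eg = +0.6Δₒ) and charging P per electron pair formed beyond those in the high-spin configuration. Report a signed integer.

222

Fe is in group 8, so Fe²⁺ is d⁶ (8 − 2 = 6).
In the high-spin limit (t₂g⁴ eg²) the orbital term is -0.4Δₒ = -92 kJ/mol, with no excess pairing.
For low-spin the configuration is t₂g⁶ eg⁰: orbital energy -2.4 × 231 = -554 kJ/mol, and 2 additional pairs relative to high-spin add 684 kJ/mol, giving 130 kJ/mol.
E(LS) − E(HS) = 130 − (-92) = 222 kJ/mol.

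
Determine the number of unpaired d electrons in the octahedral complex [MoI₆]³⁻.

Each I⁻ contributes -1; 6 × (-1) = -6. With overall charge -3, Mo is in the +3 oxidation state.
Mo sits in group 6; removing 3 electrons leaves Mo³⁺ with 6 − 3 = 3 d electrons.
For octahedral d³ the high- and low-spin configurations coincide.
Configuration: t₂g³ eg⁰, giving 3 unpaired electrons.

3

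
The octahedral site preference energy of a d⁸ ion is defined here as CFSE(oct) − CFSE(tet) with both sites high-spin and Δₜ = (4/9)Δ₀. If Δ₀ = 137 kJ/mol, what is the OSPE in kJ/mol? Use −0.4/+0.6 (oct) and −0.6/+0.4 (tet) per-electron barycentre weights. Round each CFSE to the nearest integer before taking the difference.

-115

In an octahedral site d⁸ (HS) is t₂g⁶ eg², giving CFSE(oct) = -1.2Δ₀ = -164 kJ/mol.
In a tetrahedral site the filling is e⁴ t₂⁴: CFSE(tet) = -0.8Δₜ = -0.8 × (4/9)(137) = -49 kJ/mol.
OSPE = -164 − (-49) = -115 kJ/mol.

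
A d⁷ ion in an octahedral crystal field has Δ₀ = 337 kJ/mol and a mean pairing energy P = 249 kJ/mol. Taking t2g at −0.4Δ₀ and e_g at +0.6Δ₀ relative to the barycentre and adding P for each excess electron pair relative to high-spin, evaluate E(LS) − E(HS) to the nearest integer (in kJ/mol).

High-spin: t2g^5 e_g^2, CFSE = -0.8Δ₀ = -270 kJ/mol.
Low-spin t2g^6 e_g^1 gives -1.8Δ₀ = -607 kJ/mol, but forming 1 extra pair costs 1P = 249 kJ/mol, so E(LS) = -607 + 249 = -358 kJ/mol.
E(LS) − E(HS) = -358 − (-270) = -88 kJ/mol.

-88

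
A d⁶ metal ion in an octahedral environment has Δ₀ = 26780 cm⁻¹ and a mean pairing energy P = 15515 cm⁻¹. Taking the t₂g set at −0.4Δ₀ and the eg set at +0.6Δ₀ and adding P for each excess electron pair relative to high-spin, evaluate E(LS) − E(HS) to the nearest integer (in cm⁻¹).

High-spin d⁶ fills as t₂g⁴ eg² with CFSE 4(−0.4) + 2(+0.6) = -0.4Δ₀ = -10712 cm⁻¹.
For low-spin the configuration is t₂g⁶ eg⁰: orbital energy -2.4 × 26780 = -64272 cm⁻¹, and 2 additional pairs relative to high-spin add 31030 cm⁻¹, giving -33242 cm⁻¹.
The difference is -33242 − (-10712) = -22530 cm⁻¹, so low-spin lies lower.

-22530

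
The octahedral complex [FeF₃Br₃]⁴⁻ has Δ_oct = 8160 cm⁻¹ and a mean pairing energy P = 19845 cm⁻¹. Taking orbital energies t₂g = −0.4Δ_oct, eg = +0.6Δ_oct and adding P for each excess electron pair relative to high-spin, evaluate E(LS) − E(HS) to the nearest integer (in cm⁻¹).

23370

Ligand charges: 3×(-1) from F⁻ and 3×(-1) from Br⁻ sum to -6; with overall charge -4, Fe is +2.
Fe is in group 8, so Fe²⁺ is d⁶ (8 − 2 = 6).
High-spin: t₂g⁴ eg², CFSE = -0.4Δ_oct = -3264 cm⁻¹.
For low-spin the configuration is t₂g⁶ eg⁰: orbital energy -2.4 × 8160 = -19584 cm⁻¹, and 2 additional pairs relative to high-spin add 39690 cm⁻¹, giving 20106 cm⁻¹.
The difference is 20106 − (-3264) = 23370 cm⁻¹, so high-spin lies lower.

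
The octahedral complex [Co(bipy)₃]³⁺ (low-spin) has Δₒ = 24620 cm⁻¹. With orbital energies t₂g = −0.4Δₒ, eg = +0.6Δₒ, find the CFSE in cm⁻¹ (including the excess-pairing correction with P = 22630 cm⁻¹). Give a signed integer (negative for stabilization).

bipy is neutral, so the +3 overall charge sits on Co: oxidation state +3.
Co³⁺: group 9, so d-count = 9 − 3 = 6.
The d⁶ electrons fill as t₂g⁶ eg⁰.
CFSE(orbital) = 6×(-0.4Δₒ) + 0×(0.6Δₒ) = -2.4Δₒ; with Δₒ = 24620 cm⁻¹ that is -59088 cm⁻¹.
High-spin d⁶ would be t₂g⁴ eg² with 1 pair; low-spin has 3, so 2 excess pairs cost +2P = +45260 cm⁻¹.
Overall CFSE = -59088 + 45260 = -13828 cm⁻¹.

-13828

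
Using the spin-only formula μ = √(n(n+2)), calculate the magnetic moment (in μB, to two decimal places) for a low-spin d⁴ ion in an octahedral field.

Configuration: t₂g⁴ eg⁰ → 2 unpaired electrons.
μ(spin-only) = √[2(2+2)] = √8 ≈ 2.83 μB.

2.83 μB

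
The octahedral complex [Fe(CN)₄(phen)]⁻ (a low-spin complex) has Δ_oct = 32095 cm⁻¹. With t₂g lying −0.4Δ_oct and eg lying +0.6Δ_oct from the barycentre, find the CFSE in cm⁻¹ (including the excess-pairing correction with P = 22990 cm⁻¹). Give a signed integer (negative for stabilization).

-18210

Ligand charges: 4×(-1) from CN⁻ and 1×(+0) from phen sum to -4; with overall charge -1, Fe is +3.
Group 8 minus oxidation state +3 gives a d⁵ configuration for Fe³⁺.
Configuration: t₂g⁵ eg⁰.
CFSE(orbital) = 5×(-0.4Δ_oct) + 0×(0.6Δ_oct) = -2.0Δ_oct; with Δ_oct = 32095 cm⁻¹ that is -64190 cm⁻¹.
Pairing penalty: 2 pairs vs 0 in the high-spin reference → 2 extra × P = 45980 cm⁻¹.
Combining: -64190 + 45980 = -18210 cm⁻¹.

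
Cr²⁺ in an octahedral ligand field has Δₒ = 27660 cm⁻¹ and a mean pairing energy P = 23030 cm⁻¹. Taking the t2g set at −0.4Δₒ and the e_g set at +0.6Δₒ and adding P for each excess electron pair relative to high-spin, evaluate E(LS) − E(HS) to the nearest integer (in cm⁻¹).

Cr sits in group 6; removing 2 electrons leaves Cr²⁺ with 6 − 2 = 4 d electrons.
High-spin d⁴ fills as t2g^3 e_g^1 with CFSE 3(−0.4) + 1(+0.6) = -0.6Δₒ = -16596 cm⁻¹.
For low-spin the configuration is t2g^4 e_g^0: orbital energy -1.6 × 27660 = -44256 cm⁻¹, and 1 additional pair relative to high-spin adds 23030 cm⁻¹, giving -21226 cm⁻¹.
E(LS) − E(HS) = -21226 − (-16596) = -4630 cm⁻¹.

-4630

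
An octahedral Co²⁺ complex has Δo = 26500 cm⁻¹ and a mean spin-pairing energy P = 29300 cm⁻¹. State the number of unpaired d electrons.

Co is in group 9, so Co²⁺ is d⁷ (9 − 2 = 7).
With Δo < P the complex is high-spin.
Filling d⁷ accordingly: t₂g⁵ eg².
Unpaired electrons: 3.

3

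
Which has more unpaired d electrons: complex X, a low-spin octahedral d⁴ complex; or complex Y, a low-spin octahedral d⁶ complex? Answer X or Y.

X: t2g^4 e_g^0 → 2 unpaired.
Y: t₂g⁶ eg⁰ → 0 unpaired.
So X has more unpaired electrons.

X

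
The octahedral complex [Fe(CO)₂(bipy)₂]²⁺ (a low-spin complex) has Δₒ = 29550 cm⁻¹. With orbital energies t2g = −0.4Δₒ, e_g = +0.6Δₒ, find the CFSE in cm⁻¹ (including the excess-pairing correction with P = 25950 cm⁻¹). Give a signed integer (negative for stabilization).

-19020

Ligand charges: 2×(+0) from CO and 2×(+0) from bipy sum to +0; with overall charge +2, Fe is +2.
Fe²⁺: group 8, so d-count = 8 − 2 = 6.
Configuration: t2g^6 e_g^0.
The orbital stabilization is -2.4Δₒ = -2.4 × 29550 = -70920 cm⁻¹.
High-spin d⁶ would be t2g^4 e_g^2 with 1 pair; low-spin has 3, so 2 excess pairs cost +2P = +51900 cm⁻¹.
Combining: -70920 + 51900 = -19020 cm⁻¹.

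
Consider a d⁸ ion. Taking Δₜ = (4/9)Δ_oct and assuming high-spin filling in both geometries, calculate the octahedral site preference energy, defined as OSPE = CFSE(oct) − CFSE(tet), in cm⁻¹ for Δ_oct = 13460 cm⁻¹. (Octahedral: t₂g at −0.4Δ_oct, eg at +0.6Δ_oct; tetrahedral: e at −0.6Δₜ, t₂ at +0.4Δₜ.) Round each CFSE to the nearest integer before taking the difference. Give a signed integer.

In an octahedral site d⁸ (HS) is t₂g⁶ eg², giving CFSE(oct) = -1.2Δ_oct = -16152 cm⁻¹.
In a tetrahedral site the filling is e⁴ t₂⁴: CFSE(tet) = -0.8Δₜ = -0.8 × (4/9)(13460) = -4786 cm⁻¹.
Subtracting, OSPE = -16152 − (-4786) = -11366 cm⁻¹.

-11366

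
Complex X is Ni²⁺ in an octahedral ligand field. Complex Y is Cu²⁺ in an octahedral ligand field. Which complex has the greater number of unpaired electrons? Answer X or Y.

X: Group 10 minus oxidation state +2 gives a d⁸ configuration for Ni²⁺; For octahedral d⁸ the high- and low-spin configurations coincide; t₂g⁶ eg² → 2 unpaired.
Y: Cu²⁺: group 11, so d-count = 11 − 2 = 9; t₂g⁶ eg³ → 1 unpaired.
So X has more unpaired electrons.

X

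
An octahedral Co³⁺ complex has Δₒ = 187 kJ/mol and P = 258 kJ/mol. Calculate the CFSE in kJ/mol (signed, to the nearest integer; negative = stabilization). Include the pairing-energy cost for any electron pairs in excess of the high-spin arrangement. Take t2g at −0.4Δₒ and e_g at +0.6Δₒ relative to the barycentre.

-75

Co³⁺: group 9, so d-count = 9 − 3 = 6.
With Δₒ < P the complex is high-spin.
Filling d⁶ accordingly: t2g^4 e_g^2.
Orbital CFSE = -0.4Δₒ = -0.4 × 187 = -75 kJ/mol.
High-spin has no excess pairs, so no pairing correction applies.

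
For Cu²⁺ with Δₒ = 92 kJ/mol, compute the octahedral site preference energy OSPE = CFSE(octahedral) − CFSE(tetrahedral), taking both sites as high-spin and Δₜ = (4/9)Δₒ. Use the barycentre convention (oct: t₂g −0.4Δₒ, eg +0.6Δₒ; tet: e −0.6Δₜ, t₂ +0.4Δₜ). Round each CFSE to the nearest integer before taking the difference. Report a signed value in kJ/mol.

Group 11 minus oxidation state +2 gives a d⁹ configuration for Cu²⁺.
In an octahedral site d⁹ (HS) is t₂g⁶ eg³, giving CFSE(oct) = -0.6Δₒ = -55 kJ/mol.
Tetrahedral: e⁴ t₂⁵, CFSE = 4(−0.6) + 5(+0.4) = -0.4Δₜ = -0.4 × (4/9) × 92 = -16 kJ/mol.
OSPE = CFSE(oct) − CFSE(tet) = -55 − (-16) = -39 kJ/mol.

-39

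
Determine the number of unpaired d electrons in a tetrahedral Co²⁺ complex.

3

Co²⁺: group 9, so d-count = 9 − 2 = 7.
Tetrahedral fields are weak (Δₜ ≈ 4/9 Δₒ), so electrons fill high-spin.
Configuration: e⁴ t₂³, giving 3 unpaired electrons.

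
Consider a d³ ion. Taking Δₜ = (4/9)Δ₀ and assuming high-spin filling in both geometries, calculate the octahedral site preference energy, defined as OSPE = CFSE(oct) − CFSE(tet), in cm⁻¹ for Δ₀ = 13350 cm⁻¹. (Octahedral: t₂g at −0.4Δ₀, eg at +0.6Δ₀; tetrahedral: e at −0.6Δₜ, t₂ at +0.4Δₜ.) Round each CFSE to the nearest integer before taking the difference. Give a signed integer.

Octahedral high-spin t2g^3 e_g^0: CFSE = -1.2 × 13350 = -16020 cm⁻¹.
Tetrahedral: e^2 t2^1, CFSE = 2(−0.6) + 1(+0.4) = -0.8Δₜ = -0.8 × (4/9) × 13350 = -4747 cm⁻¹.
OSPE = -16020 − (-4747) = -11273 cm⁻¹.

-11273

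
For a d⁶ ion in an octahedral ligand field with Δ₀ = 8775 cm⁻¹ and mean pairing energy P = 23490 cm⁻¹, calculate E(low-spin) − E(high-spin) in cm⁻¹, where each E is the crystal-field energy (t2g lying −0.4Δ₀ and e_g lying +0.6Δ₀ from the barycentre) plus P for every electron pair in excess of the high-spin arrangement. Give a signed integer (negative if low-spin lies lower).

High-spin: t2g^4 e_g^2, CFSE = -0.4Δ₀ = -3510 cm⁻¹.
Low-spin: t2g^6 e_g^0, orbital CFSE = -2.4Δ₀ = -21060 cm⁻¹; plus 2 excess pairs × P = +46980 cm⁻¹; total 25920 cm⁻¹.
Thus E(LS) − E(HS) = 29430 cm⁻¹.

29430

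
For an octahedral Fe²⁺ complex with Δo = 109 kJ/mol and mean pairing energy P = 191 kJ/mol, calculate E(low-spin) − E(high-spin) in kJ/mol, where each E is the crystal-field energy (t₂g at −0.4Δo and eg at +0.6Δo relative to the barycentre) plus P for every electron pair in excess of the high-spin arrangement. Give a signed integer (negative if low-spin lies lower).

Group 8 minus oxidation state +2 gives a d⁶ configuration for Fe²⁺.
High-spin: t₂g⁴ eg², CFSE = -0.4Δo = -44 kJ/mol.
Low-spin: t₂g⁶ eg⁰, orbital CFSE = -2.4Δo = -262 kJ/mol; plus 2 excess pairs × P = +382 kJ/mol; total 120 kJ/mol.
The difference is 120 − (-44) = 164 kJ/mol, so high-spin lies lower.

164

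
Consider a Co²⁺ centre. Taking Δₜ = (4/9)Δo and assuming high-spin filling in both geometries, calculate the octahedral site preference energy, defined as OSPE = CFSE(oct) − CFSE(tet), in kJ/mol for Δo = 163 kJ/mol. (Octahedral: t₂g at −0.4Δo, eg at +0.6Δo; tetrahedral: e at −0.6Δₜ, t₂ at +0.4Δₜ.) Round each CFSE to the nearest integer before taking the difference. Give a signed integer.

Co is in group 9, so Co²⁺ is d⁷ (9 − 2 = 7).
Octahedral (high-spin): t2g^5 e_g^2, CFSE = 5(−0.4) + 2(+0.6) = -0.8Δo = -0.8 × 163 = -130 kJ/mol.
Tetrahedral: e^4 t2^3, CFSE = 4(−0.6) + 3(+0.4) = -1.2Δₜ = -1.2 × (4/9) × 163 = -87 kJ/mol.
OSPE = CFSE(oct) − CFSE(tet) = -130 − (-87) = -43 kJ/mol.

-43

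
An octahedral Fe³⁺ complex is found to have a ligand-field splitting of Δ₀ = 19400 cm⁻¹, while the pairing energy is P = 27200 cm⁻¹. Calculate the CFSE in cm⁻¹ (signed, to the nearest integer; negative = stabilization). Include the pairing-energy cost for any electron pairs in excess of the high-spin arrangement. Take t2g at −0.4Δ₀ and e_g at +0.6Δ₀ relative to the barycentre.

0

Fe is in group 8, so Fe³⁺ is d⁵ (8 − 3 = 5).
Δ₀ < P, so pairing is avoided: the ground state is high-spin.
That gives t2g^3 e_g^2.
Orbital CFSE = 0.0Δ₀ = 0.0 × 19400 = 0 cm⁻¹.
High-spin has no excess pairs, so no pairing correction applies.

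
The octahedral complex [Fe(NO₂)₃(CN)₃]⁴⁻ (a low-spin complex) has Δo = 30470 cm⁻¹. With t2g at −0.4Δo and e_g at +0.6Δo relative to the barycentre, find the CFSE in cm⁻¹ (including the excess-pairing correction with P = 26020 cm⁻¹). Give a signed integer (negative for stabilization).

Ligand charges: 3×(-1) from NO₂⁻ and 3×(-1) from CN⁻ sum to -6; with overall charge -4, Fe is +2.
Fe²⁺: group 8, so d-count = 8 − 2 = 6.
Configuration: t2g^6 e_g^0.
CFSE(orbital) = 6×(-0.4Δo) + 0×(0.6Δo) = -2.4Δo; with Δo = 30470 cm⁻¹ that is -73128 cm⁻¹.
Pairing penalty: 3 pairs vs 1 in the high-spin reference → 2 extra × P = 52040 cm⁻¹.
Combining: -73128 + 52040 = -21088 cm⁻¹.

-21088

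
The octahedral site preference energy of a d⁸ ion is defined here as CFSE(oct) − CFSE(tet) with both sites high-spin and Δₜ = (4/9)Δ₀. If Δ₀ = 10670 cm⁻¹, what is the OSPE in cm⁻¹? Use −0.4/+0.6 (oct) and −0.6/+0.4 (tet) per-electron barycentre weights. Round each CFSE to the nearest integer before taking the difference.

Octahedral (high-spin): t2g^6 e_g^2, CFSE = 6(−0.4) + 2(+0.6) = -1.2Δ₀ = -1.2 × 10670 = -12804 cm⁻¹.
Tetrahedral: e^4 t2^4, CFSE = 4(−0.6) + 4(+0.4) = -0.8Δₜ = -0.8 × (4/9) × 10670 = -3794 cm⁻¹.
OSPE = CFSE(oct) − CFSE(tet) = -12804 − (-3794) = -9010 cm⁻¹.

-9010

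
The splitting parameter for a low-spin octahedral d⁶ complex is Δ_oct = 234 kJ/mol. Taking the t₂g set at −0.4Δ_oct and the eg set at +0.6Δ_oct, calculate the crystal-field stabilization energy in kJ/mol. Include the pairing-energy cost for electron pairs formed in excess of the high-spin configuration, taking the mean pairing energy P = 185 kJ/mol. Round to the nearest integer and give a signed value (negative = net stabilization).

The d⁶ electrons fill as t₂g⁶ eg⁰.
Orbital CFSE = 6(-0.4) + 0(0.6) = -2.4Δ_oct = -2.4 × 234 = -562 kJ/mol.
Pairing penalty: 3 pairs vs 1 in the high-spin reference → 2 extra × P = 370 kJ/mol.
Combining: -562 + 370 = -192 kJ/mol.

-192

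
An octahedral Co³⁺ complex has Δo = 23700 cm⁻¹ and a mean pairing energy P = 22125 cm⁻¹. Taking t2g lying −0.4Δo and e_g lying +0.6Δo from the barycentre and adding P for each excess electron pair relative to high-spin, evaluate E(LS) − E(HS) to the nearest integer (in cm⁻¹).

-3150

Group 9 minus oxidation state +3 gives a d⁶ configuration for Co³⁺.
In the high-spin limit (t2g^4 e_g^2) the orbital term is -0.4Δo = -9480 cm⁻¹, with no excess pairing.
For low-spin the configuration is t2g^6 e_g^0: orbital energy -2.4 × 23700 = -56880 cm⁻¹, and 2 additional pairs relative to high-spin add 44250 cm⁻¹, giving -12630 cm⁻¹.
Thus E(LS) − E(HS) = -3150 cm⁻¹.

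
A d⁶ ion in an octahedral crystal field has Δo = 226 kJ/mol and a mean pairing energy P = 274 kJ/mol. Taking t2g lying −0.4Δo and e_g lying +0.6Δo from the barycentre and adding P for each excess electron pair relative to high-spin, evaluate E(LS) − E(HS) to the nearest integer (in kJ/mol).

High-spin: t2g^4 e_g^2, CFSE = -0.4Δo = -90 kJ/mol.
For low-spin the configuration is t2g^6 e_g^0: orbital energy -2.4 × 226 = -542 kJ/mol, and 2 additional pairs relative to high-spin add 548 kJ/mol, giving 6 kJ/mol.
Thus E(LS) − E(HS) = 96 kJ/mol.

96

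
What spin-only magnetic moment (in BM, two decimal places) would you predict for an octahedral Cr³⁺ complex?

3.87 BM

Cr sits in group 6; removing 3 electrons leaves Cr³⁺ with 6 − 3 = 3 d electrons.
Configuration: t₂g³ eg⁰ → 3 unpaired electrons.
μ(spin-only) = √[3(3+2)] = √15 ≈ 3.87 BM.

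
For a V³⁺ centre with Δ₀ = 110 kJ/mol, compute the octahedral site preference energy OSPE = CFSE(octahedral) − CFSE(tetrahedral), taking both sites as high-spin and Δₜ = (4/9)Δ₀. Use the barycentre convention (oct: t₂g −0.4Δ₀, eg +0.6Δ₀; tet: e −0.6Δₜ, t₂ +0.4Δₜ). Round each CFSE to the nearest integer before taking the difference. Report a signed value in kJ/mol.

V³⁺: group 5, so d-count = 5 − 3 = 2.
Octahedral high-spin t2g^2 e_g^0: CFSE = -0.8 × 110 = -88 kJ/mol.
In a tetrahedral site the filling is e^2 t2^0: CFSE(tet) = -1.2Δₜ = -1.2 × (4/9)(110) = -59 kJ/mol.
OSPE = -88 − (-59) = -29 kJ/mol.

-29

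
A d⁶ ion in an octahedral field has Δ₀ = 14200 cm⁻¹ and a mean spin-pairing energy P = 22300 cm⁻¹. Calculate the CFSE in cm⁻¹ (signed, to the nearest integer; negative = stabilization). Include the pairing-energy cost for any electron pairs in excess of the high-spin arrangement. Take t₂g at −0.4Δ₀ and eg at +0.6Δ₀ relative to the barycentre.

With Δ₀ < P the complex is high-spin.
Filling d⁶ accordingly: t₂g⁴ eg².
Orbital CFSE = -0.4Δ₀ = -0.4 × 14200 = -5680 cm⁻¹.
High-spin has no excess pairs, so no pairing correction applies.

-5680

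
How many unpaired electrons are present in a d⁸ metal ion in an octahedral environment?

For octahedral d⁸ the high- and low-spin configurations coincide.
Configuration: t₂g⁶ eg², giving 2 unpaired electrons.

2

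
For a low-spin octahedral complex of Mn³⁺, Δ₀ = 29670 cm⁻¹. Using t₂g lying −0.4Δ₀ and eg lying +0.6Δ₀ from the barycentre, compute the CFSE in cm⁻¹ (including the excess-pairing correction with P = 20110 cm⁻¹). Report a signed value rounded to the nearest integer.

-27362

Mn³⁺: group 7, so d-count = 7 − 3 = 4.
Configuration: t₂g⁴ eg⁰.
The orbital stabilization is -1.6Δ₀ = -1.6 × 29670 = -47472 cm⁻¹.
High-spin d⁴ would be t₂g³ eg¹ with 0 pairs; low-spin has 1, so 1 excess pair costs +1P = +20110 cm⁻¹.
Overall CFSE = -47472 + 20110 = -27362 cm⁻¹.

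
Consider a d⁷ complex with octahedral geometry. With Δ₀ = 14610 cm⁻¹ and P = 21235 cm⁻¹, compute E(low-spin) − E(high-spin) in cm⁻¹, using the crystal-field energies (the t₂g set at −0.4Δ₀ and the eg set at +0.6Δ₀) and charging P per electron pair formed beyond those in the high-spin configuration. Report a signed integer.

High-spin: t₂g⁵ eg², CFSE = -0.8Δ₀ = -11688 cm⁻¹.
Low-spin: t₂g⁶ eg¹, orbital CFSE = -1.8Δ₀ = -26298 cm⁻¹; plus 1 excess pair × P = +21235 cm⁻¹; total -5063 cm⁻¹.
Thus E(LS) − E(HS) = 6625 cm⁻¹.

6625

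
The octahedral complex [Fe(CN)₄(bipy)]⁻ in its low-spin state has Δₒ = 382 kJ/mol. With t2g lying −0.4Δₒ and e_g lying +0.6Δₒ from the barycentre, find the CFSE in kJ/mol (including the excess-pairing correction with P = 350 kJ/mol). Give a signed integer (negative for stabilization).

-64

Ligand charges: 4×(-1) from CN⁻ and 1×(+0) from bipy sum to -4; with overall charge -1, Fe is +3.
Fe sits in group 8; removing 3 electrons leaves Fe³⁺ with 8 − 3 = 5 d electrons.
The d⁵ electrons fill as t2g^5 e_g^0.
The orbital stabilization is -2.0Δₒ = -2.0 × 382 = -764 kJ/mol.
High-spin d⁵ would be t2g^3 e_g^2 with 0 pairs; low-spin has 2, so 2 excess pairs cost +2P = +700 kJ/mol.
Combining: -764 + 700 = -64 kJ/mol.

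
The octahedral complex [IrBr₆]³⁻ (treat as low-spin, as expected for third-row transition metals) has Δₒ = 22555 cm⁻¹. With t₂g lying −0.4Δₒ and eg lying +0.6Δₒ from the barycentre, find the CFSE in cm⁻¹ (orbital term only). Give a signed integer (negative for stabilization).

Each Br⁻ contributes -1; 6 × (-1) = -6. With overall charge -3, Ir is in the +3 oxidation state.
Ir³⁺: group 9, so d-count = 9 − 3 = 6.
Configuration: t₂g⁶ eg⁰.
The orbital stabilization is -2.4Δₒ = -2.4 × 22555 = -54132 cm⁻¹.

-54132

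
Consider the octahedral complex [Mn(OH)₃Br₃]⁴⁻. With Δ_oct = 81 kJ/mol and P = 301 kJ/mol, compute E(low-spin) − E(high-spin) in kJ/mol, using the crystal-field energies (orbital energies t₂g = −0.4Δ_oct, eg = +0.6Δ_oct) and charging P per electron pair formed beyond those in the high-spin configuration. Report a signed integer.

440

Ligand charges: 3×(-1) from OH⁻ and 3×(-1) from Br⁻ sum to -6; with overall charge -4, Mn is +2.
Mn is in group 7, so Mn²⁺ is d⁵ (7 − 2 = 5).
High-spin d⁵ fills as t₂g³ eg² with CFSE 3(−0.4) + 2(+0.6) = 0.0Δ_oct = 0 kJ/mol.
For low-spin the configuration is t₂g⁵ eg⁰: orbital energy -2.0 × 81 = -162 kJ/mol, and 2 additional pairs relative to high-spin add 602 kJ/mol, giving 440 kJ/mol.
The difference is 440 − (0) = 440 kJ/mol, so high-spin lies lower.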